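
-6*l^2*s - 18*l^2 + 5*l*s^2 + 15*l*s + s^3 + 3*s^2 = (-l + s)*(6*l + s)*(s + 3)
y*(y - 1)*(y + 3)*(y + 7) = y^4 + 9*y^3 + 11*y^2 - 21*y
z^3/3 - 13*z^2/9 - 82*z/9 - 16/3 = (z/3 + 1)*(z - 8)*(z + 2/3)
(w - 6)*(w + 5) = w^2 - w - 30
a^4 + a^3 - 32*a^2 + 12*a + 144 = (a - 4)*(a - 3)*(a + 2)*(a + 6)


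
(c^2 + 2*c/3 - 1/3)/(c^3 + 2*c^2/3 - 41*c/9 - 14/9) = 3*(3*c^2 + 2*c - 1)/(9*c^3 + 6*c^2 - 41*c - 14)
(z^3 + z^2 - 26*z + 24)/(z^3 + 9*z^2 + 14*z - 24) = (z - 4)/(z + 4)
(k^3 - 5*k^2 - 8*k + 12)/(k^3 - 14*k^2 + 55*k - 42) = (k + 2)/(k - 7)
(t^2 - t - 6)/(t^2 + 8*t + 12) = (t - 3)/(t + 6)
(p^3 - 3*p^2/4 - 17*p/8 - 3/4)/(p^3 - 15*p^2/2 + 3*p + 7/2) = (4*p^2 - 5*p - 6)/(4*(p^2 - 8*p + 7))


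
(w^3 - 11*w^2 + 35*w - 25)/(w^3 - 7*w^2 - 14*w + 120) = (w^2 - 6*w + 5)/(w^2 - 2*w - 24)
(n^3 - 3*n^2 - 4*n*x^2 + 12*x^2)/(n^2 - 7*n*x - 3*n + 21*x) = (-n^2 + 4*x^2)/(-n + 7*x)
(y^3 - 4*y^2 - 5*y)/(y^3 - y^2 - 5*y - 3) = y*(y - 5)/(y^2 - 2*y - 3)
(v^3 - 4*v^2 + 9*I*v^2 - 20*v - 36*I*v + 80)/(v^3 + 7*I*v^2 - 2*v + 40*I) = (v - 4)/(v - 2*I)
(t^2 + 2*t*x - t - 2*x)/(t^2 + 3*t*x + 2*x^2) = (t - 1)/(t + x)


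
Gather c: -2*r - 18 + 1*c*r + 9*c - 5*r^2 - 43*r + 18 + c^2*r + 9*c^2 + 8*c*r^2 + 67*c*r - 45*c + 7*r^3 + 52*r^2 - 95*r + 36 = c^2*(r + 9) + c*(8*r^2 + 68*r - 36) + 7*r^3 + 47*r^2 - 140*r + 36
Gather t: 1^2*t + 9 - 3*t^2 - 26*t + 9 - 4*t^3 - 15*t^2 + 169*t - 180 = -4*t^3 - 18*t^2 + 144*t - 162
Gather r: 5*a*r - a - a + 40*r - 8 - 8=-2*a + r*(5*a + 40) - 16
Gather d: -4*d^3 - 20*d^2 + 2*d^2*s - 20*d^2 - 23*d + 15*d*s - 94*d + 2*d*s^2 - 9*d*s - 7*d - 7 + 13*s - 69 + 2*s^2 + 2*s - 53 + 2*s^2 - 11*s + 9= -4*d^3 + d^2*(2*s - 40) + d*(2*s^2 + 6*s - 124) + 4*s^2 + 4*s - 120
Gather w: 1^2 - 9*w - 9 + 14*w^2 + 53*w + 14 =14*w^2 + 44*w + 6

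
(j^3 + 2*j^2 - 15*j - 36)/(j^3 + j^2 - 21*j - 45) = (j - 4)/(j - 5)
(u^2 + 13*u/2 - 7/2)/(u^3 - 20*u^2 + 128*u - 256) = (2*u^2 + 13*u - 7)/(2*(u^3 - 20*u^2 + 128*u - 256))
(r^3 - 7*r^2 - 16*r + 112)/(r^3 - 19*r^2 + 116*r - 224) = (r + 4)/(r - 8)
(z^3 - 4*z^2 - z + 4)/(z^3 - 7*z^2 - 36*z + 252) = (z^3 - 4*z^2 - z + 4)/(z^3 - 7*z^2 - 36*z + 252)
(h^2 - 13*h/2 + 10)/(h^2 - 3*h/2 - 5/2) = (h - 4)/(h + 1)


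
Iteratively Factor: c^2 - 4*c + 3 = (c - 1)*(c - 3)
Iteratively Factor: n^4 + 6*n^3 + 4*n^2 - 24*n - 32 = (n + 4)*(n^3 + 2*n^2 - 4*n - 8) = (n - 2)*(n + 4)*(n^2 + 4*n + 4) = (n - 2)*(n + 2)*(n + 4)*(n + 2)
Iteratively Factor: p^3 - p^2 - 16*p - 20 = (p + 2)*(p^2 - 3*p - 10) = (p + 2)^2*(p - 5)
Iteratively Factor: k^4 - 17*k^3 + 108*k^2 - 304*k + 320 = (k - 4)*(k^3 - 13*k^2 + 56*k - 80) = (k - 4)^2*(k^2 - 9*k + 20) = (k - 5)*(k - 4)^2*(k - 4)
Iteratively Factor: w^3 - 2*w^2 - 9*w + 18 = (w + 3)*(w^2 - 5*w + 6) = (w - 3)*(w + 3)*(w - 2)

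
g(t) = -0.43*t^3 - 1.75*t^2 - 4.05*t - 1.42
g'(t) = -1.29*t^2 - 3.5*t - 4.05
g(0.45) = -3.64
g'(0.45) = -5.89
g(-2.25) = 3.73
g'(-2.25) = -2.71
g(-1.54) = 2.24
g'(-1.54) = -1.72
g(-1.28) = 1.80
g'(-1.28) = -1.68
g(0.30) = -2.80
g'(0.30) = -5.22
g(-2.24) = 3.70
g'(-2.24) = -2.68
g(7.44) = -305.51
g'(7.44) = -101.50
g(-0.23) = -0.58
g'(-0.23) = -3.31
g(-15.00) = 1116.83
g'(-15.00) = -241.80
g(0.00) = -1.42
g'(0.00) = -4.05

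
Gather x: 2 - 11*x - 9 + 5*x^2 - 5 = 5*x^2 - 11*x - 12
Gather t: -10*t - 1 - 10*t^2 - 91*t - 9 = -10*t^2 - 101*t - 10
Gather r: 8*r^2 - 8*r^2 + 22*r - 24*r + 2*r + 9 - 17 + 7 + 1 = 0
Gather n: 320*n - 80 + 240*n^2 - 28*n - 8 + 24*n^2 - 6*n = 264*n^2 + 286*n - 88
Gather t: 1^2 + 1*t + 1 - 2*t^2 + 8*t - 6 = -2*t^2 + 9*t - 4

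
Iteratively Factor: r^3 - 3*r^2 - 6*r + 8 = (r + 2)*(r^2 - 5*r + 4) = (r - 4)*(r + 2)*(r - 1)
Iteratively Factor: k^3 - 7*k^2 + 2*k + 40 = (k - 5)*(k^2 - 2*k - 8) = (k - 5)*(k - 4)*(k + 2)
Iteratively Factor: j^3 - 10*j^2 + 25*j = (j - 5)*(j^2 - 5*j) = (j - 5)^2*(j)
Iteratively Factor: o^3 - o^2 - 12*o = (o - 4)*(o^2 + 3*o) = (o - 4)*(o + 3)*(o)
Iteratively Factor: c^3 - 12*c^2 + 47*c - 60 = (c - 3)*(c^2 - 9*c + 20) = (c - 5)*(c - 3)*(c - 4)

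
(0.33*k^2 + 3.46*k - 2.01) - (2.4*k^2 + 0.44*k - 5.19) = -2.07*k^2 + 3.02*k + 3.18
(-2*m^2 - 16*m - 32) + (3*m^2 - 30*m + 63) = m^2 - 46*m + 31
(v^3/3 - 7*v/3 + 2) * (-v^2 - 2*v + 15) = -v^5/3 - 2*v^4/3 + 22*v^3/3 + 8*v^2/3 - 39*v + 30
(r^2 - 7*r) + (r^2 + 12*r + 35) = 2*r^2 + 5*r + 35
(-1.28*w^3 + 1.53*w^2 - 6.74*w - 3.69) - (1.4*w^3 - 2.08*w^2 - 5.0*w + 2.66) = -2.68*w^3 + 3.61*w^2 - 1.74*w - 6.35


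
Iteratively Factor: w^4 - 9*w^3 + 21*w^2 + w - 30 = (w - 5)*(w^3 - 4*w^2 + w + 6) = (w - 5)*(w - 3)*(w^2 - w - 2) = (w - 5)*(w - 3)*(w - 2)*(w + 1)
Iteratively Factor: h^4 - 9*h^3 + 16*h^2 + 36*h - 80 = (h + 2)*(h^3 - 11*h^2 + 38*h - 40) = (h - 5)*(h + 2)*(h^2 - 6*h + 8) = (h - 5)*(h - 4)*(h + 2)*(h - 2)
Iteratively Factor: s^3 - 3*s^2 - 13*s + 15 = (s - 5)*(s^2 + 2*s - 3) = (s - 5)*(s - 1)*(s + 3)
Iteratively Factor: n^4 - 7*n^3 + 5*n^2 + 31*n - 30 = (n - 3)*(n^3 - 4*n^2 - 7*n + 10) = (n - 5)*(n - 3)*(n^2 + n - 2) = (n - 5)*(n - 3)*(n - 1)*(n + 2)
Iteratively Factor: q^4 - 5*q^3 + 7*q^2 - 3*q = (q - 3)*(q^3 - 2*q^2 + q) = q*(q - 3)*(q^2 - 2*q + 1) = q*(q - 3)*(q - 1)*(q - 1)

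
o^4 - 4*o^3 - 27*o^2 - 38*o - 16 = (o - 8)*(o + 1)^2*(o + 2)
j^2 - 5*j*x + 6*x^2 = (j - 3*x)*(j - 2*x)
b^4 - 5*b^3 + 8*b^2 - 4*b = b*(b - 2)^2*(b - 1)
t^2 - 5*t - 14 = (t - 7)*(t + 2)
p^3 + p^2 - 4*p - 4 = (p - 2)*(p + 1)*(p + 2)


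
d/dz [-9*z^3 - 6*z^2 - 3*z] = -27*z^2 - 12*z - 3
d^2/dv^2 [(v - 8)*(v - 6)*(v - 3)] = 6*v - 34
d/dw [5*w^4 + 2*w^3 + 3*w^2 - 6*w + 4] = 20*w^3 + 6*w^2 + 6*w - 6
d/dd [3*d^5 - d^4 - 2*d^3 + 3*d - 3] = 15*d^4 - 4*d^3 - 6*d^2 + 3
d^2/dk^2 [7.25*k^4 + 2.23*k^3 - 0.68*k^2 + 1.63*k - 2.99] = 87.0*k^2 + 13.38*k - 1.36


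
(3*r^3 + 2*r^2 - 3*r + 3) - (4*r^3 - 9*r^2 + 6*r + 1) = -r^3 + 11*r^2 - 9*r + 2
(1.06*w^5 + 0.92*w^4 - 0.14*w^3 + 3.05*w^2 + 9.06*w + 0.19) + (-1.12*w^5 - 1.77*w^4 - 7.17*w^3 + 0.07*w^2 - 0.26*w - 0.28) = -0.0600000000000001*w^5 - 0.85*w^4 - 7.31*w^3 + 3.12*w^2 + 8.8*w - 0.09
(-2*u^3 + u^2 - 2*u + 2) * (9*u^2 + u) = -18*u^5 + 7*u^4 - 17*u^3 + 16*u^2 + 2*u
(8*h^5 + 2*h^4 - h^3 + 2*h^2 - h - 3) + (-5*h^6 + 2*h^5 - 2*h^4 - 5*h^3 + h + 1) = -5*h^6 + 10*h^5 - 6*h^3 + 2*h^2 - 2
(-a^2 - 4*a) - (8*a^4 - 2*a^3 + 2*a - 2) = -8*a^4 + 2*a^3 - a^2 - 6*a + 2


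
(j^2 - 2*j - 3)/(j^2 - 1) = (j - 3)/(j - 1)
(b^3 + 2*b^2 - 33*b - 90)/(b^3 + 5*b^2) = 1 - 3/b - 18/b^2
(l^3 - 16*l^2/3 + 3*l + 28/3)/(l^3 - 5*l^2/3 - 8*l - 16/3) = (3*l - 7)/(3*l + 4)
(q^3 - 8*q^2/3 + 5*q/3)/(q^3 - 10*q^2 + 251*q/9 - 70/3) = 3*q*(q - 1)/(3*q^2 - 25*q + 42)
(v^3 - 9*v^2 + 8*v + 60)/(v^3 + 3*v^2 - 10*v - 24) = (v^2 - 11*v + 30)/(v^2 + v - 12)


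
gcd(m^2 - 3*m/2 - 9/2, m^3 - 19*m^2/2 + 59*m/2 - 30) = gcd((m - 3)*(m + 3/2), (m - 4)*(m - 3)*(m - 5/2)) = m - 3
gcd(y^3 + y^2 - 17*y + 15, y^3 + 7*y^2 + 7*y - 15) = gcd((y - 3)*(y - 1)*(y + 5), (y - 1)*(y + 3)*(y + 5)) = y^2 + 4*y - 5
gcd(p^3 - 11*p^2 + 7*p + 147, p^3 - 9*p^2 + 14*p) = p - 7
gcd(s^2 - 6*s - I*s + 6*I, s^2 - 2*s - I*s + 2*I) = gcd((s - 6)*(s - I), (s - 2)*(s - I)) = s - I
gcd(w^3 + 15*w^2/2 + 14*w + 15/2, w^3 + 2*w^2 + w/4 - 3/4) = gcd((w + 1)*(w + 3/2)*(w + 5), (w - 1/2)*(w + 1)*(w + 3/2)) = w^2 + 5*w/2 + 3/2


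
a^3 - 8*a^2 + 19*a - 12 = (a - 4)*(a - 3)*(a - 1)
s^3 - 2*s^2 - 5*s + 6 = (s - 3)*(s - 1)*(s + 2)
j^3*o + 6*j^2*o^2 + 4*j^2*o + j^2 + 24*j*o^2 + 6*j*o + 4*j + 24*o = (j + 4)*(j + 6*o)*(j*o + 1)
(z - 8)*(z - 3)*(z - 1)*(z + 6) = z^4 - 6*z^3 - 37*z^2 + 186*z - 144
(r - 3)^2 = r^2 - 6*r + 9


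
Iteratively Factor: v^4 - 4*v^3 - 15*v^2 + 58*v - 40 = (v - 1)*(v^3 - 3*v^2 - 18*v + 40) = (v - 5)*(v - 1)*(v^2 + 2*v - 8) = (v - 5)*(v - 2)*(v - 1)*(v + 4)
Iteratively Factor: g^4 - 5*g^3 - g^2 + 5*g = (g - 5)*(g^3 - g) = (g - 5)*(g + 1)*(g^2 - g) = (g - 5)*(g - 1)*(g + 1)*(g)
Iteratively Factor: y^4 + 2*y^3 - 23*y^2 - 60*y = (y)*(y^3 + 2*y^2 - 23*y - 60) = y*(y - 5)*(y^2 + 7*y + 12) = y*(y - 5)*(y + 4)*(y + 3)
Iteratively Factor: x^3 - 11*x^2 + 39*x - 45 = (x - 3)*(x^2 - 8*x + 15) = (x - 3)^2*(x - 5)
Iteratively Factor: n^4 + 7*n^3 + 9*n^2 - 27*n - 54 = (n + 3)*(n^3 + 4*n^2 - 3*n - 18) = (n + 3)^2*(n^2 + n - 6) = (n - 2)*(n + 3)^2*(n + 3)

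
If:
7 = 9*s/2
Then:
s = 14/9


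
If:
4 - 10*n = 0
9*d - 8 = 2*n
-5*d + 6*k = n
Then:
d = 44/45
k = 119/135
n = 2/5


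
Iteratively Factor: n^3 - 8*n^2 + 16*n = (n - 4)*(n^2 - 4*n) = (n - 4)^2*(n)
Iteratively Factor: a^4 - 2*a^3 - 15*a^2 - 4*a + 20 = (a + 2)*(a^3 - 4*a^2 - 7*a + 10) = (a - 5)*(a + 2)*(a^2 + a - 2) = (a - 5)*(a - 1)*(a + 2)*(a + 2)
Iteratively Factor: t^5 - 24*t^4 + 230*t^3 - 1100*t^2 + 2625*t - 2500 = (t - 5)*(t^4 - 19*t^3 + 135*t^2 - 425*t + 500) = (t - 5)^2*(t^3 - 14*t^2 + 65*t - 100) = (t - 5)^3*(t^2 - 9*t + 20) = (t - 5)^3*(t - 4)*(t - 5)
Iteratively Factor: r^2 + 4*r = (r)*(r + 4)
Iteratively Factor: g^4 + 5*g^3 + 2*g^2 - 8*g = (g + 4)*(g^3 + g^2 - 2*g) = g*(g + 4)*(g^2 + g - 2) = g*(g + 2)*(g + 4)*(g - 1)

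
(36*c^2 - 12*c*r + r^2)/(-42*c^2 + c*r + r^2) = (-6*c + r)/(7*c + r)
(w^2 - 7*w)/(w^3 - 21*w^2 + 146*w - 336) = w/(w^2 - 14*w + 48)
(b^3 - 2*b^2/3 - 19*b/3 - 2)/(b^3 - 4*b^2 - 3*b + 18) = (b + 1/3)/(b - 3)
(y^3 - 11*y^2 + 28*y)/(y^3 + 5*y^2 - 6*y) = (y^2 - 11*y + 28)/(y^2 + 5*y - 6)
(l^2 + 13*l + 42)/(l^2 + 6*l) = (l + 7)/l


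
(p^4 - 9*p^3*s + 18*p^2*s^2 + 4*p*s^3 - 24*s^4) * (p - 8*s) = p^5 - 17*p^4*s + 90*p^3*s^2 - 140*p^2*s^3 - 56*p*s^4 + 192*s^5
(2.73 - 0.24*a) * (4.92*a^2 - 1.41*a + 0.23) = -1.1808*a^3 + 13.77*a^2 - 3.9045*a + 0.6279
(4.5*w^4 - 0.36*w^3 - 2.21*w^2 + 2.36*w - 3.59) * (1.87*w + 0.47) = 8.415*w^5 + 1.4418*w^4 - 4.3019*w^3 + 3.3745*w^2 - 5.6041*w - 1.6873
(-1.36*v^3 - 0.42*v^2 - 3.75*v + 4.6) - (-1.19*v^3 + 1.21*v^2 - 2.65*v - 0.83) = -0.17*v^3 - 1.63*v^2 - 1.1*v + 5.43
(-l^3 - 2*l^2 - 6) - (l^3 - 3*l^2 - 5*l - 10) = -2*l^3 + l^2 + 5*l + 4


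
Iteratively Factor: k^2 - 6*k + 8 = (k - 2)*(k - 4)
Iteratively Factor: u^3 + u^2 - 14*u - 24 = (u + 2)*(u^2 - u - 12) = (u - 4)*(u + 2)*(u + 3)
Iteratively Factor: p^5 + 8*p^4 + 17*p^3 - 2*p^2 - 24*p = (p + 3)*(p^4 + 5*p^3 + 2*p^2 - 8*p) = (p - 1)*(p + 3)*(p^3 + 6*p^2 + 8*p) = p*(p - 1)*(p + 3)*(p^2 + 6*p + 8) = p*(p - 1)*(p + 2)*(p + 3)*(p + 4)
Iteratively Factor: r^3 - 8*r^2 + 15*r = (r)*(r^2 - 8*r + 15) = r*(r - 3)*(r - 5)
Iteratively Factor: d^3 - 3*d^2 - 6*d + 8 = (d - 4)*(d^2 + d - 2) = (d - 4)*(d - 1)*(d + 2)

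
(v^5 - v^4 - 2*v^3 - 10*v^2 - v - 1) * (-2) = -2*v^5 + 2*v^4 + 4*v^3 + 20*v^2 + 2*v + 2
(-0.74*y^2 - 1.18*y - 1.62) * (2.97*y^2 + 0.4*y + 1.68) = -2.1978*y^4 - 3.8006*y^3 - 6.5266*y^2 - 2.6304*y - 2.7216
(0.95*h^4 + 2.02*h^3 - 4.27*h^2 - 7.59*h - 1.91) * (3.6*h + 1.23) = 3.42*h^5 + 8.4405*h^4 - 12.8874*h^3 - 32.5761*h^2 - 16.2117*h - 2.3493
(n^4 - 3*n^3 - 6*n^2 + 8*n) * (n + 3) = n^5 - 15*n^3 - 10*n^2 + 24*n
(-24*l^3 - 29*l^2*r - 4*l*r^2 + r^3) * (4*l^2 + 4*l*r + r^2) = -96*l^5 - 212*l^4*r - 156*l^3*r^2 - 41*l^2*r^3 + r^5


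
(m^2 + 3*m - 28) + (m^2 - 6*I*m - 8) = 2*m^2 + 3*m - 6*I*m - 36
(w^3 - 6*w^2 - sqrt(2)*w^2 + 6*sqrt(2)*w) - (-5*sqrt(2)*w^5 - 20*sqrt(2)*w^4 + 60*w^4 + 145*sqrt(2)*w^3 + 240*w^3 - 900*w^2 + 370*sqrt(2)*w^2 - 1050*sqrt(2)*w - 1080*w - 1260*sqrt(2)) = 5*sqrt(2)*w^5 - 60*w^4 + 20*sqrt(2)*w^4 - 239*w^3 - 145*sqrt(2)*w^3 - 371*sqrt(2)*w^2 + 894*w^2 + 1080*w + 1056*sqrt(2)*w + 1260*sqrt(2)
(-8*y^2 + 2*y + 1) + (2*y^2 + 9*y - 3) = -6*y^2 + 11*y - 2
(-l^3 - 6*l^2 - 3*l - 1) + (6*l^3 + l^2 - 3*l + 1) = 5*l^3 - 5*l^2 - 6*l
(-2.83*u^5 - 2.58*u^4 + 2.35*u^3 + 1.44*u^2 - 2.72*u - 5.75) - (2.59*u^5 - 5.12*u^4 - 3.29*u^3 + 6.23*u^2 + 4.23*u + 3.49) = -5.42*u^5 + 2.54*u^4 + 5.64*u^3 - 4.79*u^2 - 6.95*u - 9.24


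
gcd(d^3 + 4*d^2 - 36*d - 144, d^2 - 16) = d + 4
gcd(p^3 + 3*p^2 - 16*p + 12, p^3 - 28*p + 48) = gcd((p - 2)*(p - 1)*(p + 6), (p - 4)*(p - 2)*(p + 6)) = p^2 + 4*p - 12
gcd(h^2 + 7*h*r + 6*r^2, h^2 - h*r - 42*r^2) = h + 6*r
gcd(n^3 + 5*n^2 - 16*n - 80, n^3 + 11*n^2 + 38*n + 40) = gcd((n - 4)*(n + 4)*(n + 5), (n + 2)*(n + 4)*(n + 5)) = n^2 + 9*n + 20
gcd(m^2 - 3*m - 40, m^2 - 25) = m + 5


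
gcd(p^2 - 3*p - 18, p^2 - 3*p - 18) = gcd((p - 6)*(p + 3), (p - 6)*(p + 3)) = p^2 - 3*p - 18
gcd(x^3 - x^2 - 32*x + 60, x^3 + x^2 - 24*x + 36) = x^2 + 4*x - 12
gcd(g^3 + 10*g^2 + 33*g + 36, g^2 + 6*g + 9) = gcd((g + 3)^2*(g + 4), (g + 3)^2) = g^2 + 6*g + 9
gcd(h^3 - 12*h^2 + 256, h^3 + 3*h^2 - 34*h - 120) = h + 4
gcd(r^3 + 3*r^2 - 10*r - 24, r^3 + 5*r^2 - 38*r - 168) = r + 4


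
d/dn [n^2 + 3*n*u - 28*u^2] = 2*n + 3*u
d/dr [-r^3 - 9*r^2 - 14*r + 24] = -3*r^2 - 18*r - 14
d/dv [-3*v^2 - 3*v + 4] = -6*v - 3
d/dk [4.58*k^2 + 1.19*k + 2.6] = 9.16*k + 1.19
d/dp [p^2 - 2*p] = 2*p - 2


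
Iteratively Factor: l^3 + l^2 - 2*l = (l - 1)*(l^2 + 2*l) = l*(l - 1)*(l + 2)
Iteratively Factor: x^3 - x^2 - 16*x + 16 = (x - 4)*(x^2 + 3*x - 4) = (x - 4)*(x - 1)*(x + 4)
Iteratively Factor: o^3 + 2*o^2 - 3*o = (o + 3)*(o^2 - o) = (o - 1)*(o + 3)*(o)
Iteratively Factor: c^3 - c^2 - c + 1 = (c - 1)*(c^2 - 1) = (c - 1)*(c + 1)*(c - 1)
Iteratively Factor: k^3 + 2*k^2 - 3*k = (k)*(k^2 + 2*k - 3) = k*(k - 1)*(k + 3)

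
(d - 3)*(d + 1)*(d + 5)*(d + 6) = d^4 + 9*d^3 + 5*d^2 - 93*d - 90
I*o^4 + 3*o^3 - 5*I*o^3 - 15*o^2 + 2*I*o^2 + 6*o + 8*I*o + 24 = (o - 4)*(o - 2)*(o - 3*I)*(I*o + I)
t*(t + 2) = t^2 + 2*t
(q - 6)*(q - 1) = q^2 - 7*q + 6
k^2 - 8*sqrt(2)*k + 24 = (k - 6*sqrt(2))*(k - 2*sqrt(2))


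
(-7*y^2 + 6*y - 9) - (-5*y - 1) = -7*y^2 + 11*y - 8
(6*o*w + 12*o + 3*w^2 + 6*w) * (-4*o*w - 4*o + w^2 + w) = -24*o^2*w^2 - 72*o^2*w - 48*o^2 - 6*o*w^3 - 18*o*w^2 - 12*o*w + 3*w^4 + 9*w^3 + 6*w^2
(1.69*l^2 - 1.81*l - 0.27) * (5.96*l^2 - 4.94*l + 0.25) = 10.0724*l^4 - 19.1362*l^3 + 7.7547*l^2 + 0.8813*l - 0.0675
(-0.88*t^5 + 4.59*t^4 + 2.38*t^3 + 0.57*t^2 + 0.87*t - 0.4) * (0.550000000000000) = -0.484*t^5 + 2.5245*t^4 + 1.309*t^3 + 0.3135*t^2 + 0.4785*t - 0.22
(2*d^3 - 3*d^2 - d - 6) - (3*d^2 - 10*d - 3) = 2*d^3 - 6*d^2 + 9*d - 3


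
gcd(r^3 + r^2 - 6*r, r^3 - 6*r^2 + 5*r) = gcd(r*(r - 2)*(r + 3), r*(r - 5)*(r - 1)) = r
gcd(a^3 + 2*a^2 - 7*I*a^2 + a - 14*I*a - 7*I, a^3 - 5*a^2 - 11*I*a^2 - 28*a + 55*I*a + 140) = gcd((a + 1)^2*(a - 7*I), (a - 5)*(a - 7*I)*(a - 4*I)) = a - 7*I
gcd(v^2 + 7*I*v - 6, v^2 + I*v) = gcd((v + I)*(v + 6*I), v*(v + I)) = v + I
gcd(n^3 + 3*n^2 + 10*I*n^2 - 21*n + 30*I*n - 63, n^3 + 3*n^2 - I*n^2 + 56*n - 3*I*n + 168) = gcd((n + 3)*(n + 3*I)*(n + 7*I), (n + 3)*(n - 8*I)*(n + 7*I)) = n^2 + n*(3 + 7*I) + 21*I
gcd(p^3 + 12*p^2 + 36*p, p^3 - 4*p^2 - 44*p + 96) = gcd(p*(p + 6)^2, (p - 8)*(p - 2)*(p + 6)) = p + 6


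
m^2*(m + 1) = m^3 + m^2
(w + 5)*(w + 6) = w^2 + 11*w + 30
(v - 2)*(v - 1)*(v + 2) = v^3 - v^2 - 4*v + 4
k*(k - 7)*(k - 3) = k^3 - 10*k^2 + 21*k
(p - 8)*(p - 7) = p^2 - 15*p + 56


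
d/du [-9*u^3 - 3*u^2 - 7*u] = -27*u^2 - 6*u - 7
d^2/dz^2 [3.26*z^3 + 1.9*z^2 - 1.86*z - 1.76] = 19.56*z + 3.8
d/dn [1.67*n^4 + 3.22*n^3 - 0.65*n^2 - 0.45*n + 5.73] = 6.68*n^3 + 9.66*n^2 - 1.3*n - 0.45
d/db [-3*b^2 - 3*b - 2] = -6*b - 3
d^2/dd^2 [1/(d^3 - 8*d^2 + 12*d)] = 2*(d*(8 - 3*d)*(d^2 - 8*d + 12) + (3*d^2 - 16*d + 12)^2)/(d^3*(d^2 - 8*d + 12)^3)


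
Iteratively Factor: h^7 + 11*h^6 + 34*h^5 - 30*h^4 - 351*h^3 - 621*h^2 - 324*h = (h + 3)*(h^6 + 8*h^5 + 10*h^4 - 60*h^3 - 171*h^2 - 108*h) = (h - 3)*(h + 3)*(h^5 + 11*h^4 + 43*h^3 + 69*h^2 + 36*h) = (h - 3)*(h + 3)^2*(h^4 + 8*h^3 + 19*h^2 + 12*h) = (h - 3)*(h + 1)*(h + 3)^2*(h^3 + 7*h^2 + 12*h) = h*(h - 3)*(h + 1)*(h + 3)^2*(h^2 + 7*h + 12) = h*(h - 3)*(h + 1)*(h + 3)^2*(h + 4)*(h + 3)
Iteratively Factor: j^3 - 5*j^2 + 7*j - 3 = (j - 1)*(j^2 - 4*j + 3) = (j - 3)*(j - 1)*(j - 1)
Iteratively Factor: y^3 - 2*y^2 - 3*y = (y)*(y^2 - 2*y - 3) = y*(y + 1)*(y - 3)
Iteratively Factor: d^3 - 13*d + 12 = (d + 4)*(d^2 - 4*d + 3) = (d - 1)*(d + 4)*(d - 3)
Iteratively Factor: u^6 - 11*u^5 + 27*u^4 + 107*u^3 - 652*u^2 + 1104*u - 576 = (u - 3)*(u^5 - 8*u^4 + 3*u^3 + 116*u^2 - 304*u + 192) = (u - 4)*(u - 3)*(u^4 - 4*u^3 - 13*u^2 + 64*u - 48) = (u - 4)*(u - 3)^2*(u^3 - u^2 - 16*u + 16) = (u - 4)*(u - 3)^2*(u + 4)*(u^2 - 5*u + 4) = (u - 4)^2*(u - 3)^2*(u + 4)*(u - 1)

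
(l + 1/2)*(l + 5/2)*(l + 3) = l^3 + 6*l^2 + 41*l/4 + 15/4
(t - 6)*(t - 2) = t^2 - 8*t + 12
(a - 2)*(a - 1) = a^2 - 3*a + 2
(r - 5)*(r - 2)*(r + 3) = r^3 - 4*r^2 - 11*r + 30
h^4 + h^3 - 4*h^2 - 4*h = h*(h - 2)*(h + 1)*(h + 2)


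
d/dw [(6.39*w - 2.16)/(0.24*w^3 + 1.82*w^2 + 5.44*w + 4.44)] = (-3.0672*w^3 - 10.0746*w^2 + 7.8624*w + 40.122)/(0.0576*w^6 + 0.8736*w^5 + 5.9236*w^4 + 21.9328*w^3 + 45.7552*w^2 + 48.3072*w + 19.7136)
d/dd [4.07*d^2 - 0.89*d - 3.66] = 8.14*d - 0.89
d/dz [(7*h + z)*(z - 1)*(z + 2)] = 14*h*z + 7*h + 3*z^2 + 2*z - 2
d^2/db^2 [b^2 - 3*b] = 2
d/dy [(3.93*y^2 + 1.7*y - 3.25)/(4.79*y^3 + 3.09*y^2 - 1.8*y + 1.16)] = (-18.8247*y^4 - 16.286*y^3 + 34.3755*y^2 + 29.2026*y - 3.878)/(22.9441*y^6 + 29.6022*y^5 - 7.6959*y^4 - 0.0112000000000005*y^3 + 10.4088*y^2 - 4.176*y + 1.3456)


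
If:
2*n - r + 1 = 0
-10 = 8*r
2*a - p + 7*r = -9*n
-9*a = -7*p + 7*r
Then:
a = 987/40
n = -9/8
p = 1219/40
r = -5/4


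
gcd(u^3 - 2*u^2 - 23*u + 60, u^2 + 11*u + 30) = u + 5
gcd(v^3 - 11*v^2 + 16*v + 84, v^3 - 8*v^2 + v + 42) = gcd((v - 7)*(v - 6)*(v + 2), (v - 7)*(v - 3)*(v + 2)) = v^2 - 5*v - 14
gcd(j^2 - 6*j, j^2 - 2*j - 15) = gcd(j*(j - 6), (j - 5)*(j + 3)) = 1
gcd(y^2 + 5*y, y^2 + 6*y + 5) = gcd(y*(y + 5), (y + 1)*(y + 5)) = y + 5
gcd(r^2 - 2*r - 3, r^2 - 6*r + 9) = r - 3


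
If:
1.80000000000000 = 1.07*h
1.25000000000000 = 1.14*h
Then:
No Solution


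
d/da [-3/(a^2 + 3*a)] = 3*(2*a + 3)/(a^2*(a + 3)^2)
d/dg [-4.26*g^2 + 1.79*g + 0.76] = 1.79 - 8.52*g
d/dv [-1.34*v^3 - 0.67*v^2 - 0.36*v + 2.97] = -4.02*v^2 - 1.34*v - 0.36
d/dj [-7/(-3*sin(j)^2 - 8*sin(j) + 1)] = -14*(3*sin(j) + 4)*cos(j)/(3*sin(j)^2 + 8*sin(j) - 1)^2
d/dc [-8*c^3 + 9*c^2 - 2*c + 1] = -24*c^2 + 18*c - 2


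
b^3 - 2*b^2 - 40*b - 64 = (b - 8)*(b + 2)*(b + 4)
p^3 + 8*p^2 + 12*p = p*(p + 2)*(p + 6)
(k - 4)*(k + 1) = k^2 - 3*k - 4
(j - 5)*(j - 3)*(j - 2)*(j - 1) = j^4 - 11*j^3 + 41*j^2 - 61*j + 30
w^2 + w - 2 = (w - 1)*(w + 2)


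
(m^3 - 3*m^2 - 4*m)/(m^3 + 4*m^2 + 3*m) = (m - 4)/(m + 3)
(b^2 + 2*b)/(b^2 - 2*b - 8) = b/(b - 4)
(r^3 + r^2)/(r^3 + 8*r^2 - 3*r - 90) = r^2*(r + 1)/(r^3 + 8*r^2 - 3*r - 90)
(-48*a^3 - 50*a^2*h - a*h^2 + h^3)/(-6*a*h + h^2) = (48*a^3 + 50*a^2*h + a*h^2 - h^3)/(h*(6*a - h))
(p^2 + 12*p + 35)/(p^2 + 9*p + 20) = (p + 7)/(p + 4)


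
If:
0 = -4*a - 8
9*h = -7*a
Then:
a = -2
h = 14/9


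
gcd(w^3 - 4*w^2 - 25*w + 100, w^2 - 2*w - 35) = w + 5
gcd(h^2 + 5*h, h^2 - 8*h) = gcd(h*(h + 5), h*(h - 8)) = h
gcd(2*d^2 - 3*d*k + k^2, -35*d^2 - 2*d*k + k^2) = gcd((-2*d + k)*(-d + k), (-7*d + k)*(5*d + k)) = 1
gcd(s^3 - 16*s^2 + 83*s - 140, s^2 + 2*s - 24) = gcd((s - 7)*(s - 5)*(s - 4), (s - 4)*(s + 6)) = s - 4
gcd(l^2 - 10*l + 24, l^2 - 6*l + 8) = l - 4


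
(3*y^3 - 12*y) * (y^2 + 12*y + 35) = 3*y^5 + 36*y^4 + 93*y^3 - 144*y^2 - 420*y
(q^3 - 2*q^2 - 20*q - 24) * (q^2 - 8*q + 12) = q^5 - 10*q^4 + 8*q^3 + 112*q^2 - 48*q - 288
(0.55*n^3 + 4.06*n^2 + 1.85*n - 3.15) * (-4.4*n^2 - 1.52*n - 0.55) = -2.42*n^5 - 18.7*n^4 - 14.6137*n^3 + 8.815*n^2 + 3.7705*n + 1.7325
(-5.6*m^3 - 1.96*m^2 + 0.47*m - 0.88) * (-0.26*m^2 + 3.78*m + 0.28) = 1.456*m^5 - 20.6584*m^4 - 9.099*m^3 + 1.4566*m^2 - 3.1948*m - 0.2464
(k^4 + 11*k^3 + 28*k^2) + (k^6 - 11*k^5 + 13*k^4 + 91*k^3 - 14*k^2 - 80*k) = k^6 - 11*k^5 + 14*k^4 + 102*k^3 + 14*k^2 - 80*k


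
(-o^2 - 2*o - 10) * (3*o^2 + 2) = -3*o^4 - 6*o^3 - 32*o^2 - 4*o - 20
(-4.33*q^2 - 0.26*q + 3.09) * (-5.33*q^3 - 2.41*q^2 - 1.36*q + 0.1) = 23.0789*q^5 + 11.8211*q^4 - 9.9543*q^3 - 7.5263*q^2 - 4.2284*q + 0.309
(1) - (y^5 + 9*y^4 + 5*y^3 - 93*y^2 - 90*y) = -y^5 - 9*y^4 - 5*y^3 + 93*y^2 + 90*y + 1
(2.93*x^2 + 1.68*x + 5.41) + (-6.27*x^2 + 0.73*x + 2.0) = -3.34*x^2 + 2.41*x + 7.41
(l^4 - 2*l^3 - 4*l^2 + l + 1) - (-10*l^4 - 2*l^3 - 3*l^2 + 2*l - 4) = 11*l^4 - l^2 - l + 5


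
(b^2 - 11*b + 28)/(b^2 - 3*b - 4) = (b - 7)/(b + 1)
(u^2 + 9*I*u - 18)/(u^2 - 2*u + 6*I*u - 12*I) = (u + 3*I)/(u - 2)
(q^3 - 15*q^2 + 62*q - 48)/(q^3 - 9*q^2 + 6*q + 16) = (q^2 - 7*q + 6)/(q^2 - q - 2)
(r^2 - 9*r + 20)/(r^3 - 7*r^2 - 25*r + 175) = (r - 4)/(r^2 - 2*r - 35)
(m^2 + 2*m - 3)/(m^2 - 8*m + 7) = (m + 3)/(m - 7)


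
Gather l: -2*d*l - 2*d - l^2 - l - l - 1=-2*d - l^2 + l*(-2*d - 2) - 1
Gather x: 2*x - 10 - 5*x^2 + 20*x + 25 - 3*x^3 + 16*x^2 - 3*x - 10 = -3*x^3 + 11*x^2 + 19*x + 5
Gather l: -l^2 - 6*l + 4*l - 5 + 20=-l^2 - 2*l + 15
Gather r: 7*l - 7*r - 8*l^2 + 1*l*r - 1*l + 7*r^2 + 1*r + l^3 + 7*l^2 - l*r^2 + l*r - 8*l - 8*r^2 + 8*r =l^3 - l^2 - 2*l + r^2*(-l - 1) + r*(2*l + 2)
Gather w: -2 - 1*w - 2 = -w - 4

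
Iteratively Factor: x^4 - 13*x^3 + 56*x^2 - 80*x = (x - 4)*(x^3 - 9*x^2 + 20*x) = (x - 5)*(x - 4)*(x^2 - 4*x) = x*(x - 5)*(x - 4)*(x - 4)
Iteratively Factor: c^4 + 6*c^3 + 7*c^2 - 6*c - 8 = (c + 2)*(c^3 + 4*c^2 - c - 4) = (c + 1)*(c + 2)*(c^2 + 3*c - 4) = (c + 1)*(c + 2)*(c + 4)*(c - 1)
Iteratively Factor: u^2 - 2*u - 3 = (u - 3)*(u + 1)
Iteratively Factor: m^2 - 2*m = (m)*(m - 2)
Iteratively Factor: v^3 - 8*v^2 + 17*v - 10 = (v - 2)*(v^2 - 6*v + 5) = (v - 2)*(v - 1)*(v - 5)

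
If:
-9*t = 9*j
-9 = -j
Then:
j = 9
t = -9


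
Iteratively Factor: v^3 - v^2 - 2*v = (v + 1)*(v^2 - 2*v) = (v - 2)*(v + 1)*(v)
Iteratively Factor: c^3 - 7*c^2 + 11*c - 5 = (c - 5)*(c^2 - 2*c + 1) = (c - 5)*(c - 1)*(c - 1)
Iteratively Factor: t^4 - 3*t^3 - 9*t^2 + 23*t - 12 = (t - 1)*(t^3 - 2*t^2 - 11*t + 12) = (t - 1)*(t + 3)*(t^2 - 5*t + 4) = (t - 4)*(t - 1)*(t + 3)*(t - 1)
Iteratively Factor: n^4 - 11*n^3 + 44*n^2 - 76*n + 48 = (n - 3)*(n^3 - 8*n^2 + 20*n - 16) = (n - 4)*(n - 3)*(n^2 - 4*n + 4) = (n - 4)*(n - 3)*(n - 2)*(n - 2)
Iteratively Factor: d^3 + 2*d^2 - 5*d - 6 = (d + 1)*(d^2 + d - 6) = (d + 1)*(d + 3)*(d - 2)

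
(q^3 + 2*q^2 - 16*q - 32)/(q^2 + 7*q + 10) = (q^2 - 16)/(q + 5)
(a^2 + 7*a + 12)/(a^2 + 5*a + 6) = (a + 4)/(a + 2)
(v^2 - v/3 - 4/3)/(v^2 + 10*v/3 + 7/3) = (3*v - 4)/(3*v + 7)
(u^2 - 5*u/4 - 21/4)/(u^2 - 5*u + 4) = (4*u^2 - 5*u - 21)/(4*(u^2 - 5*u + 4))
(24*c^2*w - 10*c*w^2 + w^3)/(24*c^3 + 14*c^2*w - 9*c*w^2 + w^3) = w/(c + w)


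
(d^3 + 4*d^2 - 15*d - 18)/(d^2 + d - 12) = (d^2 + 7*d + 6)/(d + 4)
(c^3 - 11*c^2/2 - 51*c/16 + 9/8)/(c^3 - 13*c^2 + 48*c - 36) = (c^2 + c/2 - 3/16)/(c^2 - 7*c + 6)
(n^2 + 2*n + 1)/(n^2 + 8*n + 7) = (n + 1)/(n + 7)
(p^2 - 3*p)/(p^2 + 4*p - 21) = p/(p + 7)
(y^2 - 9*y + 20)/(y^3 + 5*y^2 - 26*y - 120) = (y - 4)/(y^2 + 10*y + 24)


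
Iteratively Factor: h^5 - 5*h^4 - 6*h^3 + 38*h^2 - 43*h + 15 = (h - 1)*(h^4 - 4*h^3 - 10*h^2 + 28*h - 15) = (h - 1)^2*(h^3 - 3*h^2 - 13*h + 15) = (h - 1)^3*(h^2 - 2*h - 15) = (h - 1)^3*(h + 3)*(h - 5)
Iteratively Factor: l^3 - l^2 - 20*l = (l - 5)*(l^2 + 4*l) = (l - 5)*(l + 4)*(l)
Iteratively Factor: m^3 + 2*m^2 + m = (m + 1)*(m^2 + m) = (m + 1)^2*(m)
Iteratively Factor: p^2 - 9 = (p - 3)*(p + 3)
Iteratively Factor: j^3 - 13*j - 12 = (j - 4)*(j^2 + 4*j + 3) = (j - 4)*(j + 3)*(j + 1)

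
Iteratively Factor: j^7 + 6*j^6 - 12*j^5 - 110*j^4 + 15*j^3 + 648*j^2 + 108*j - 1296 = (j - 2)*(j^6 + 8*j^5 + 4*j^4 - 102*j^3 - 189*j^2 + 270*j + 648) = (j - 2)*(j + 3)*(j^5 + 5*j^4 - 11*j^3 - 69*j^2 + 18*j + 216) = (j - 2)^2*(j + 3)*(j^4 + 7*j^3 + 3*j^2 - 63*j - 108) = (j - 3)*(j - 2)^2*(j + 3)*(j^3 + 10*j^2 + 33*j + 36) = (j - 3)*(j - 2)^2*(j + 3)^2*(j^2 + 7*j + 12) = (j - 3)*(j - 2)^2*(j + 3)^2*(j + 4)*(j + 3)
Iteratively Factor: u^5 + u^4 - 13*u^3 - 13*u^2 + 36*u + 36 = (u - 3)*(u^4 + 4*u^3 - u^2 - 16*u - 12) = (u - 3)*(u - 2)*(u^3 + 6*u^2 + 11*u + 6) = (u - 3)*(u - 2)*(u + 1)*(u^2 + 5*u + 6) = (u - 3)*(u - 2)*(u + 1)*(u + 2)*(u + 3)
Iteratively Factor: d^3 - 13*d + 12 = (d - 3)*(d^2 + 3*d - 4) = (d - 3)*(d - 1)*(d + 4)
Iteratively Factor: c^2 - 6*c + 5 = (c - 5)*(c - 1)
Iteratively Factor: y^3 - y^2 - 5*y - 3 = (y - 3)*(y^2 + 2*y + 1) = (y - 3)*(y + 1)*(y + 1)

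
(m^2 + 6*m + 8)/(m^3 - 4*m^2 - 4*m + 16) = (m + 4)/(m^2 - 6*m + 8)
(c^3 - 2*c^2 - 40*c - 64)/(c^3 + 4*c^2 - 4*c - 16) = (c - 8)/(c - 2)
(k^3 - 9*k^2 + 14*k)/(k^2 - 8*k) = (k^2 - 9*k + 14)/(k - 8)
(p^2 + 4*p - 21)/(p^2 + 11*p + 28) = (p - 3)/(p + 4)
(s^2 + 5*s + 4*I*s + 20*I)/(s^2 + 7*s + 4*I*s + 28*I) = (s + 5)/(s + 7)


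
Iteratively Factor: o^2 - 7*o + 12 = (o - 4)*(o - 3)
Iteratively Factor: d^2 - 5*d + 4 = (d - 4)*(d - 1)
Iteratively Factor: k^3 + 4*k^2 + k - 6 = (k + 2)*(k^2 + 2*k - 3) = (k + 2)*(k + 3)*(k - 1)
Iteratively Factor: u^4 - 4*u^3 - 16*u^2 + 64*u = (u)*(u^3 - 4*u^2 - 16*u + 64) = u*(u + 4)*(u^2 - 8*u + 16) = u*(u - 4)*(u + 4)*(u - 4)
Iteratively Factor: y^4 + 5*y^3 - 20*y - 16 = (y - 2)*(y^3 + 7*y^2 + 14*y + 8) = (y - 2)*(y + 1)*(y^2 + 6*y + 8) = (y - 2)*(y + 1)*(y + 2)*(y + 4)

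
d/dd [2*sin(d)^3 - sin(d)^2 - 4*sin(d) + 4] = 2*(3*sin(d)^2 - sin(d) - 2)*cos(d)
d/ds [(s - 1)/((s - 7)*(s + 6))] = (-s^2 + 2*s - 43)/(s^4 - 2*s^3 - 83*s^2 + 84*s + 1764)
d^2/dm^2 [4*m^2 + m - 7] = 8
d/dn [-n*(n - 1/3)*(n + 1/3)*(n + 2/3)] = -4*n^3 - 2*n^2 + 2*n/9 + 2/27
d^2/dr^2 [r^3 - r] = 6*r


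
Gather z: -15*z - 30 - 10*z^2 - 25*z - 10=-10*z^2 - 40*z - 40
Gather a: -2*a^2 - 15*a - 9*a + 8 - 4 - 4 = -2*a^2 - 24*a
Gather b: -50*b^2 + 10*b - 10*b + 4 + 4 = 8 - 50*b^2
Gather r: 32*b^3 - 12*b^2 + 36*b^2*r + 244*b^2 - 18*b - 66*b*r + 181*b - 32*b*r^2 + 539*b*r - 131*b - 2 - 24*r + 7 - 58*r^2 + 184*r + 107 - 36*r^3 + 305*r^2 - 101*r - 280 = 32*b^3 + 232*b^2 + 32*b - 36*r^3 + r^2*(247 - 32*b) + r*(36*b^2 + 473*b + 59) - 168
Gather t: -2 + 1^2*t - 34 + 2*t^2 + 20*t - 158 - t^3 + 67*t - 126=-t^3 + 2*t^2 + 88*t - 320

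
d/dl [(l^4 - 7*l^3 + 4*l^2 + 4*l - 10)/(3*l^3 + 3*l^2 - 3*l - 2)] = (3*l^6 + 6*l^5 - 42*l^4 + 10*l^3 + 108*l^2 + 44*l - 38)/(9*l^6 + 18*l^5 - 9*l^4 - 30*l^3 - 3*l^2 + 12*l + 4)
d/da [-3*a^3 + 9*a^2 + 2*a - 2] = -9*a^2 + 18*a + 2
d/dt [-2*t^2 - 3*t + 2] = -4*t - 3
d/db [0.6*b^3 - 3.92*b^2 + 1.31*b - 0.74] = 1.8*b^2 - 7.84*b + 1.31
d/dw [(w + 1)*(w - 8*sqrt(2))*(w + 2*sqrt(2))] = 3*w^2 - 12*sqrt(2)*w + 2*w - 32 - 6*sqrt(2)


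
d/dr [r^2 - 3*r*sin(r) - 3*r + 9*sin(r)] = -3*r*cos(r) + 2*r - 3*sin(r) + 9*cos(r) - 3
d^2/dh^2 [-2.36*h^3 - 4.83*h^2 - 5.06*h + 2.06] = -14.16*h - 9.66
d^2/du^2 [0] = 0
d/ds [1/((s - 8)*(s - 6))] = 2*(7 - s)/(s^4 - 28*s^3 + 292*s^2 - 1344*s + 2304)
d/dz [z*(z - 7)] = 2*z - 7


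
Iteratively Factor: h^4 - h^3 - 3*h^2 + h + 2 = (h - 1)*(h^3 - 3*h - 2) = (h - 1)*(h + 1)*(h^2 - h - 2) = (h - 1)*(h + 1)^2*(h - 2)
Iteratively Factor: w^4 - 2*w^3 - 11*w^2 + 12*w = (w - 4)*(w^3 + 2*w^2 - 3*w) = w*(w - 4)*(w^2 + 2*w - 3) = w*(w - 4)*(w + 3)*(w - 1)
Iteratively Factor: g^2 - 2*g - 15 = (g - 5)*(g + 3)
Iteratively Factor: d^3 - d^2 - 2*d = (d + 1)*(d^2 - 2*d) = d*(d + 1)*(d - 2)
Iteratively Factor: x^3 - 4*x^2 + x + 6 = (x + 1)*(x^2 - 5*x + 6) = (x - 2)*(x + 1)*(x - 3)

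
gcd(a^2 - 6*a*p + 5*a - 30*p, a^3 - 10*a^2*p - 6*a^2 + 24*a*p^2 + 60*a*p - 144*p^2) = -a + 6*p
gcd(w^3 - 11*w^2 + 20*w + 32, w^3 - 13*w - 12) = w^2 - 3*w - 4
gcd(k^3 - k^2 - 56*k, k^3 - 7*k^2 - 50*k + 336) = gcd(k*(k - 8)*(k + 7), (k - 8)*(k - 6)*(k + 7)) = k^2 - k - 56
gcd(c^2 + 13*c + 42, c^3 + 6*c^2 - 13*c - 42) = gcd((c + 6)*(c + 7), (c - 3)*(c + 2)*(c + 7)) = c + 7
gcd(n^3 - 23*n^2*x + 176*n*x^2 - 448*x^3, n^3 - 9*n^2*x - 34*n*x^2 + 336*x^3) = n^2 - 15*n*x + 56*x^2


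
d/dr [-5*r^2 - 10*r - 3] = -10*r - 10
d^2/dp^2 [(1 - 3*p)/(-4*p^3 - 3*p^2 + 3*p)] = 6*(48*p^5 + 4*p^4 - 11*p^3 + 3*p^2 + 9*p - 3)/(p^3*(64*p^6 + 144*p^5 - 36*p^4 - 189*p^3 + 27*p^2 + 81*p - 27))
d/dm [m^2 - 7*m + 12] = 2*m - 7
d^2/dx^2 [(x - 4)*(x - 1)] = 2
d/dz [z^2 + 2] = 2*z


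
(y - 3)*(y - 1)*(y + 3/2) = y^3 - 5*y^2/2 - 3*y + 9/2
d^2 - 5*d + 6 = (d - 3)*(d - 2)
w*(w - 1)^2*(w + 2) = w^4 - 3*w^2 + 2*w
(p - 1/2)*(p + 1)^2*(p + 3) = p^4 + 9*p^3/2 + 9*p^2/2 - p/2 - 3/2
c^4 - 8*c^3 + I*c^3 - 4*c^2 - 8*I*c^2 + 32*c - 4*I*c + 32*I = (c - 8)*(c - 2)*(c + 2)*(c + I)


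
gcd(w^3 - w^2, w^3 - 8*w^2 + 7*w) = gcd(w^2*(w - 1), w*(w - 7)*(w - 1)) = w^2 - w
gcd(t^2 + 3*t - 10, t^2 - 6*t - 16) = 1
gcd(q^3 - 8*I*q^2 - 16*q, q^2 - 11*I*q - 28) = q - 4*I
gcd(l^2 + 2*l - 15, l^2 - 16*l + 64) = 1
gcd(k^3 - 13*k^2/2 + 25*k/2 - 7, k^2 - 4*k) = 1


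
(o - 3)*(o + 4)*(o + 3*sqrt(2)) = o^3 + o^2 + 3*sqrt(2)*o^2 - 12*o + 3*sqrt(2)*o - 36*sqrt(2)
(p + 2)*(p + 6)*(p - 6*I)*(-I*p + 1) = -I*p^4 - 5*p^3 - 8*I*p^3 - 40*p^2 - 18*I*p^2 - 60*p - 48*I*p - 72*I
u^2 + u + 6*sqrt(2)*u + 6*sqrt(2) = (u + 1)*(u + 6*sqrt(2))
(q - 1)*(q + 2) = q^2 + q - 2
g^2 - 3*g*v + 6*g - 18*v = (g + 6)*(g - 3*v)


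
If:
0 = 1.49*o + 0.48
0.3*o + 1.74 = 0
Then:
No Solution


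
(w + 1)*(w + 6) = w^2 + 7*w + 6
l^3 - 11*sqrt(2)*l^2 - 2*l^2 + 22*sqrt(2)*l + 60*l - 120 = (l - 2)*(l - 6*sqrt(2))*(l - 5*sqrt(2))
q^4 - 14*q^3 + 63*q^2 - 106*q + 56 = (q - 7)*(q - 4)*(q - 2)*(q - 1)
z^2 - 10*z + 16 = (z - 8)*(z - 2)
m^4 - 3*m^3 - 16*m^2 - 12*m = m*(m - 6)*(m + 1)*(m + 2)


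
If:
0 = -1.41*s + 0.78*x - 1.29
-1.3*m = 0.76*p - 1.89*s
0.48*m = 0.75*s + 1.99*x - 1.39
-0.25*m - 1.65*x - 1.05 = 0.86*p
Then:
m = 2.35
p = -4.46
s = -0.18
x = 1.33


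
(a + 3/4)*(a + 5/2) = a^2 + 13*a/4 + 15/8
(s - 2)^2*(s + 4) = s^3 - 12*s + 16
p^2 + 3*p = p*(p + 3)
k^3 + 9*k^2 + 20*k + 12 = (k + 1)*(k + 2)*(k + 6)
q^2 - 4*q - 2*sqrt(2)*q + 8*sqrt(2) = (q - 4)*(q - 2*sqrt(2))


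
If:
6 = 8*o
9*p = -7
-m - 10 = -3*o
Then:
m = -31/4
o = 3/4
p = -7/9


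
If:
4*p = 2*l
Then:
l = 2*p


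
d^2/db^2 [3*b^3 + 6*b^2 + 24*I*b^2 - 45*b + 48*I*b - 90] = 18*b + 12 + 48*I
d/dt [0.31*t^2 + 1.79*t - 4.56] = 0.62*t + 1.79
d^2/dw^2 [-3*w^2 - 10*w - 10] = -6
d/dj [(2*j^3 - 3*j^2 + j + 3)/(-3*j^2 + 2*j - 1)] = (-6*j^4 + 8*j^3 - 9*j^2 + 24*j - 7)/(9*j^4 - 12*j^3 + 10*j^2 - 4*j + 1)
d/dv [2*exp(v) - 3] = 2*exp(v)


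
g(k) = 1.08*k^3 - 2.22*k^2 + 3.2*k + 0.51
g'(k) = 3.24*k^2 - 4.44*k + 3.2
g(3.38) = 27.67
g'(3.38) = 25.21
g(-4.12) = -125.89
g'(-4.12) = 76.49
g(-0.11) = 0.13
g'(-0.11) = 3.73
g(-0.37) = -1.03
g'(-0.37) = 5.29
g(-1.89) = -20.76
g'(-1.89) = 23.17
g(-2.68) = -44.80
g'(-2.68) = 38.37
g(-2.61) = -42.17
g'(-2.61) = 36.86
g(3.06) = 20.46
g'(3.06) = 19.95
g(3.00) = 19.29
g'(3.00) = 19.04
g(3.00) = 19.29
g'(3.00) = 19.04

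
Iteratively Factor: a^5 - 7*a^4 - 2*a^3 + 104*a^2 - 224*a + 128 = (a - 2)*(a^4 - 5*a^3 - 12*a^2 + 80*a - 64) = (a - 4)*(a - 2)*(a^3 - a^2 - 16*a + 16) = (a - 4)*(a - 2)*(a + 4)*(a^2 - 5*a + 4) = (a - 4)*(a - 2)*(a - 1)*(a + 4)*(a - 4)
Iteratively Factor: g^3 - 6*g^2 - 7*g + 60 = (g - 5)*(g^2 - g - 12) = (g - 5)*(g + 3)*(g - 4)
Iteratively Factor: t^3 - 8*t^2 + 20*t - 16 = (t - 4)*(t^2 - 4*t + 4) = (t - 4)*(t - 2)*(t - 2)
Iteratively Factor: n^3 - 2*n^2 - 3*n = (n)*(n^2 - 2*n - 3) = n*(n - 3)*(n + 1)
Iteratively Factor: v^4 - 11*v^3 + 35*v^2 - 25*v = (v - 5)*(v^3 - 6*v^2 + 5*v) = v*(v - 5)*(v^2 - 6*v + 5) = v*(v - 5)^2*(v - 1)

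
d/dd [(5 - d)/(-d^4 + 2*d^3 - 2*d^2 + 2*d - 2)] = (d^4 - 2*d^3 + 2*d^2 - 2*d - 2*(d - 5)*(2*d^3 - 3*d^2 + 2*d - 1) + 2)/(d^4 - 2*d^3 + 2*d^2 - 2*d + 2)^2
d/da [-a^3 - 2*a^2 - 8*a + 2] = -3*a^2 - 4*a - 8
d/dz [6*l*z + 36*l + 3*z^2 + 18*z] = 6*l + 6*z + 18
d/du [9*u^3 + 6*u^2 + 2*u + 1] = 27*u^2 + 12*u + 2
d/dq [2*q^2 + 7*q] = 4*q + 7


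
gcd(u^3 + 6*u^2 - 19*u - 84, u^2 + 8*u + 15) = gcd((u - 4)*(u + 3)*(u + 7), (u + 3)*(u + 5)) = u + 3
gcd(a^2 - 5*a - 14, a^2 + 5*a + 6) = a + 2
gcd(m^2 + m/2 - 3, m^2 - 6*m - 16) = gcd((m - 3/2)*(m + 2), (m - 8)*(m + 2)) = m + 2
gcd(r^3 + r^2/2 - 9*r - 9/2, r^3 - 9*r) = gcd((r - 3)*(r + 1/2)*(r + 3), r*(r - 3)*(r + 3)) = r^2 - 9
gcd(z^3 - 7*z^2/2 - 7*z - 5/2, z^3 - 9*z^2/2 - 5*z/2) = z^2 - 9*z/2 - 5/2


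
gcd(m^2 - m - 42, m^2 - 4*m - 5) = 1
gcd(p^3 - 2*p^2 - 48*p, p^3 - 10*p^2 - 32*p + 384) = p^2 - 2*p - 48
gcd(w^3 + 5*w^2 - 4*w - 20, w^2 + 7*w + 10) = w^2 + 7*w + 10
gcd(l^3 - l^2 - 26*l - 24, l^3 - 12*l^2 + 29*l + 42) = l^2 - 5*l - 6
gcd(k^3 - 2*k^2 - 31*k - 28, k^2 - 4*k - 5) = k + 1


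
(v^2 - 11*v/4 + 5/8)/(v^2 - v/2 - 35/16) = 2*(-8*v^2 + 22*v - 5)/(-16*v^2 + 8*v + 35)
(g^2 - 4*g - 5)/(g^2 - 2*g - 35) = (-g^2 + 4*g + 5)/(-g^2 + 2*g + 35)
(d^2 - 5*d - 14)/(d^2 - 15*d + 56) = (d + 2)/(d - 8)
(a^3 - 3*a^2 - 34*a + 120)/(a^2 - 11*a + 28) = (a^2 + a - 30)/(a - 7)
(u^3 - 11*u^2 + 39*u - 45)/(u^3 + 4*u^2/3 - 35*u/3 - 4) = 3*(u^2 - 8*u + 15)/(3*u^2 + 13*u + 4)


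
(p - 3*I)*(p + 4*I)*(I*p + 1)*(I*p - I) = -p^4 + p^3 - 13*p^2 + 13*p + 12*I*p - 12*I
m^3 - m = m*(m - 1)*(m + 1)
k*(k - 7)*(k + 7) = k^3 - 49*k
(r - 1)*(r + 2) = r^2 + r - 2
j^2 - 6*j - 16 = (j - 8)*(j + 2)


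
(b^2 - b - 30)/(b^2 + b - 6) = (b^2 - b - 30)/(b^2 + b - 6)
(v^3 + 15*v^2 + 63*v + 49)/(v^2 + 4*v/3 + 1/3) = 3*(v^2 + 14*v + 49)/(3*v + 1)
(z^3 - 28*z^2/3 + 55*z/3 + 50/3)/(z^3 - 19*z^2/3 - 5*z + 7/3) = (3*z^3 - 28*z^2 + 55*z + 50)/(3*z^3 - 19*z^2 - 15*z + 7)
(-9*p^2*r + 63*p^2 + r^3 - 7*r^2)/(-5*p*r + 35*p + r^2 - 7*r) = (9*p^2 - r^2)/(5*p - r)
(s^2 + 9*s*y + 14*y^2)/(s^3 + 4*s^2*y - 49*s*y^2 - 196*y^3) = (-s - 2*y)/(-s^2 + 3*s*y + 28*y^2)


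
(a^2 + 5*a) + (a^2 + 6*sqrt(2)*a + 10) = 2*a^2 + 5*a + 6*sqrt(2)*a + 10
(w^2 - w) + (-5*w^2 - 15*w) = -4*w^2 - 16*w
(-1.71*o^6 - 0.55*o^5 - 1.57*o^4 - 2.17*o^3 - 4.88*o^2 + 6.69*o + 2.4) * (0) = 0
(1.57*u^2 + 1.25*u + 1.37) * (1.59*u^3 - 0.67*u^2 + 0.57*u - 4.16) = 2.4963*u^5 + 0.9356*u^4 + 2.2357*u^3 - 6.7366*u^2 - 4.4191*u - 5.6992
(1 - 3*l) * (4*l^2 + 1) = -12*l^3 + 4*l^2 - 3*l + 1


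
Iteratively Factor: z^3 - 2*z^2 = (z - 2)*(z^2) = z*(z - 2)*(z)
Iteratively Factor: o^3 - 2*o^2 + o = (o - 1)*(o^2 - o) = (o - 1)^2*(o)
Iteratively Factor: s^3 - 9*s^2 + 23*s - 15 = (s - 5)*(s^2 - 4*s + 3) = (s - 5)*(s - 1)*(s - 3)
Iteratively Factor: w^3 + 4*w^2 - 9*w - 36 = (w + 4)*(w^2 - 9) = (w + 3)*(w + 4)*(w - 3)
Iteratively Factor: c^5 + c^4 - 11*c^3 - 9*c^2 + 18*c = (c)*(c^4 + c^3 - 11*c^2 - 9*c + 18) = c*(c - 3)*(c^3 + 4*c^2 + c - 6) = c*(c - 3)*(c - 1)*(c^2 + 5*c + 6) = c*(c - 3)*(c - 1)*(c + 2)*(c + 3)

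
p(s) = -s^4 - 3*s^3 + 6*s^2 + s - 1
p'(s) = -4*s^3 - 9*s^2 + 12*s + 1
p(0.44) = 0.31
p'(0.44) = 4.20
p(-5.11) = -130.98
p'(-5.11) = 238.40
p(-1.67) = 20.26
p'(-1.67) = -25.51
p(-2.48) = 41.35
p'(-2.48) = -23.10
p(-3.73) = 40.86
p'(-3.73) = 38.60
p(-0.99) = 5.84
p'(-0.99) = -15.82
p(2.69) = -65.65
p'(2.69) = -109.71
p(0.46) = 0.39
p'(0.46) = 4.23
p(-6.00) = -439.00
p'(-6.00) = 469.00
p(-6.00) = -439.00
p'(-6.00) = 469.00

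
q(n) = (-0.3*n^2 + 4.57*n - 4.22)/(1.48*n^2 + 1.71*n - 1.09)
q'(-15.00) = -0.02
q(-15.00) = -0.46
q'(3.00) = -0.08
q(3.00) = 0.39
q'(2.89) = -0.08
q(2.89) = 0.40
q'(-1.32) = -47.07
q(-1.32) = 14.02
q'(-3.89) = -0.74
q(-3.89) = -1.81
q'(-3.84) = -0.77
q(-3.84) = -1.85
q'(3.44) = -0.08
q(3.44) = 0.36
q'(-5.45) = -0.25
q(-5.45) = -1.13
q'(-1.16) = -19.48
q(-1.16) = 9.17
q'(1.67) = 0.11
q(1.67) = 0.44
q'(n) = (4.57 - 0.6*n)/(1.48*n^2 + 1.71*n - 1.09) + (-2.96*n - 1.71)*(-0.3*n^2 + 4.57*n - 4.22)/(1.48*n^2 + 1.71*n - 1.09)^2 = (-7.2766*n^2 + 13.1452*n + 2.2349)/(2.1904*n^4 + 5.0616*n^3 - 0.302300000000001*n^2 - 3.7278*n + 1.1881)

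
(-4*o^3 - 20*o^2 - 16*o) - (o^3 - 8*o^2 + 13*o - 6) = -5*o^3 - 12*o^2 - 29*o + 6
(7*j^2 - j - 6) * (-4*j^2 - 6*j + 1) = -28*j^4 - 38*j^3 + 37*j^2 + 35*j - 6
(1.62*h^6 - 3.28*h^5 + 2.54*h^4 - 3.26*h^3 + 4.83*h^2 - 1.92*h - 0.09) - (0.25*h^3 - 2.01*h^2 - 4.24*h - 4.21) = 1.62*h^6 - 3.28*h^5 + 2.54*h^4 - 3.51*h^3 + 6.84*h^2 + 2.32*h + 4.12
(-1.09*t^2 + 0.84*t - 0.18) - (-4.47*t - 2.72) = -1.09*t^2 + 5.31*t + 2.54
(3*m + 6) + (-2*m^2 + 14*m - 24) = -2*m^2 + 17*m - 18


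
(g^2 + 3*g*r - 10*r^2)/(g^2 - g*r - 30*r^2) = (-g + 2*r)/(-g + 6*r)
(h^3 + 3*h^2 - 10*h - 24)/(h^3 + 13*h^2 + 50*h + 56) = (h - 3)/(h + 7)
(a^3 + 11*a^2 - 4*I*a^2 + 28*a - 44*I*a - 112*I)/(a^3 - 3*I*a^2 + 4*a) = (a^2 + 11*a + 28)/(a*(a + I))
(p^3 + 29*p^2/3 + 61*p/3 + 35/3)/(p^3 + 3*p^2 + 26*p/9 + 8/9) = 3*(3*p^2 + 26*p + 35)/(9*p^2 + 18*p + 8)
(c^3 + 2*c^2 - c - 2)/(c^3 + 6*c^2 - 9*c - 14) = (c^2 + c - 2)/(c^2 + 5*c - 14)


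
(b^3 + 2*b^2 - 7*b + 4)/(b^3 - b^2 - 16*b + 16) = (b - 1)/(b - 4)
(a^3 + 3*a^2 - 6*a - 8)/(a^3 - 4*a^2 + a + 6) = (a + 4)/(a - 3)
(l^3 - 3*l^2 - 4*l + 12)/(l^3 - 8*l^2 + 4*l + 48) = (l^2 - 5*l + 6)/(l^2 - 10*l + 24)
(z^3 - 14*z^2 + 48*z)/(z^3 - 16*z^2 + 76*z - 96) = z/(z - 2)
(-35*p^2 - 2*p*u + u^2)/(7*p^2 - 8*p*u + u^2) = (-5*p - u)/(p - u)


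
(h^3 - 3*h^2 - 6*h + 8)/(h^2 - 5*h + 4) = h + 2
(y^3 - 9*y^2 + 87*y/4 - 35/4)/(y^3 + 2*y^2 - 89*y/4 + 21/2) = (y - 5)/(y + 6)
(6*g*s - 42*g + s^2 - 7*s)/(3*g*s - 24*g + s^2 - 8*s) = (6*g*s - 42*g + s^2 - 7*s)/(3*g*s - 24*g + s^2 - 8*s)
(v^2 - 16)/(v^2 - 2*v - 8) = (v + 4)/(v + 2)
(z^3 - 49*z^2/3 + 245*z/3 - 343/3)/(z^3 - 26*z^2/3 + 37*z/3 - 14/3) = (3*z^2 - 28*z + 49)/(3*z^2 - 5*z + 2)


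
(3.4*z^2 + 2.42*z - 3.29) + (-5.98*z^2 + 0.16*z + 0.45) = -2.58*z^2 + 2.58*z - 2.84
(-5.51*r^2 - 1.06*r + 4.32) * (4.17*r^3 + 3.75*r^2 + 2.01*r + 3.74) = -22.9767*r^5 - 25.0827*r^4 + 2.9643*r^3 - 6.538*r^2 + 4.7188*r + 16.1568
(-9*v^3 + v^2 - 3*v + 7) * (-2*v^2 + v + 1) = 18*v^5 - 11*v^4 - 2*v^3 - 16*v^2 + 4*v + 7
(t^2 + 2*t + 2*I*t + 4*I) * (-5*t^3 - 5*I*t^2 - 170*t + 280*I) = -5*t^5 - 10*t^4 - 15*I*t^4 - 160*t^3 - 30*I*t^3 - 320*t^2 - 60*I*t^2 - 560*t - 120*I*t - 1120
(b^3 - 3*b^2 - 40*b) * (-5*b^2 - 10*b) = -5*b^5 + 5*b^4 + 230*b^3 + 400*b^2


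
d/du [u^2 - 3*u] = 2*u - 3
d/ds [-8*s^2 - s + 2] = -16*s - 1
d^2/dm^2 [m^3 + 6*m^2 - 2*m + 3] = 6*m + 12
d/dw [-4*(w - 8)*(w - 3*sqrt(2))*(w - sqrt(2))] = -12*w^2 + 32*sqrt(2)*w + 64*w - 128*sqrt(2) - 24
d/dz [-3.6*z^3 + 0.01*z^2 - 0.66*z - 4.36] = -10.8*z^2 + 0.02*z - 0.66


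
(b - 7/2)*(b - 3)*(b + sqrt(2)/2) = b^3 - 13*b^2/2 + sqrt(2)*b^2/2 - 13*sqrt(2)*b/4 + 21*b/2 + 21*sqrt(2)/4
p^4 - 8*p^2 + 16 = (p - 2)^2*(p + 2)^2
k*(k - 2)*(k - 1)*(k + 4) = k^4 + k^3 - 10*k^2 + 8*k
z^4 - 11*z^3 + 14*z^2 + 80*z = z*(z - 8)*(z - 5)*(z + 2)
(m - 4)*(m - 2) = m^2 - 6*m + 8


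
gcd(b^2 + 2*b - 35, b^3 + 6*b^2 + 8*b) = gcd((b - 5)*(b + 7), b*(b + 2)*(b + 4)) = 1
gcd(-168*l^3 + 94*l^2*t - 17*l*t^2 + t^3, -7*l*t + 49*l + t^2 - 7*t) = -7*l + t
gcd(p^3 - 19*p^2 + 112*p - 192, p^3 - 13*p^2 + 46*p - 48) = p^2 - 11*p + 24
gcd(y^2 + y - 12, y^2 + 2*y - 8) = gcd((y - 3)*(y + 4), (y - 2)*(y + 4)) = y + 4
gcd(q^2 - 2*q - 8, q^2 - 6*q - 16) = q + 2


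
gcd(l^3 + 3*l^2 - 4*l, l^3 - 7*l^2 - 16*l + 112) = l + 4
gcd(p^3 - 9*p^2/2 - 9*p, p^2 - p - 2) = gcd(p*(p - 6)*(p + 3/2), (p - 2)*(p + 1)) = 1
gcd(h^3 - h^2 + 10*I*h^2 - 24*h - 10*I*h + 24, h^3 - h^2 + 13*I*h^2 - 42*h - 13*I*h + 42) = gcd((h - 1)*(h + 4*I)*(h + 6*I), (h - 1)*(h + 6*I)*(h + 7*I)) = h^2 + h*(-1 + 6*I) - 6*I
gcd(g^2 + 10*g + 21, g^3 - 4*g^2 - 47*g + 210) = g + 7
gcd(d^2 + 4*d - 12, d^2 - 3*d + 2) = d - 2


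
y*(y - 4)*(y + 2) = y^3 - 2*y^2 - 8*y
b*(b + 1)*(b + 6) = b^3 + 7*b^2 + 6*b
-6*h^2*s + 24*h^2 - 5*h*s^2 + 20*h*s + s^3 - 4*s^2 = (-6*h + s)*(h + s)*(s - 4)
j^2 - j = j*(j - 1)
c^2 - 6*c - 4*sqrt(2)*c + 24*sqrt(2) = (c - 6)*(c - 4*sqrt(2))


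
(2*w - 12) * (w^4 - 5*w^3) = 2*w^5 - 22*w^4 + 60*w^3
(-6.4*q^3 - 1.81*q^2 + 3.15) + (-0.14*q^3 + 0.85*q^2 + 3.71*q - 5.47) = -6.54*q^3 - 0.96*q^2 + 3.71*q - 2.32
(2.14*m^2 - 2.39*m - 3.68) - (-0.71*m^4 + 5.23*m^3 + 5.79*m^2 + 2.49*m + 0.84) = 0.71*m^4 - 5.23*m^3 - 3.65*m^2 - 4.88*m - 4.52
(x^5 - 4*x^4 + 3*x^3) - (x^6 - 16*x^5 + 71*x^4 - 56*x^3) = -x^6 + 17*x^5 - 75*x^4 + 59*x^3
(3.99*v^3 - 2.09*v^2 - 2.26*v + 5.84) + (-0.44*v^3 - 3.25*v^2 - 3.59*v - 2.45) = 3.55*v^3 - 5.34*v^2 - 5.85*v + 3.39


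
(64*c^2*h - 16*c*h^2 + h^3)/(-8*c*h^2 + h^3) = (-8*c + h)/h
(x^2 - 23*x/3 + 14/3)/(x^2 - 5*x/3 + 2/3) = (x - 7)/(x - 1)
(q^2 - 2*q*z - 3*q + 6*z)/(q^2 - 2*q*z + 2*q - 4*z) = (q - 3)/(q + 2)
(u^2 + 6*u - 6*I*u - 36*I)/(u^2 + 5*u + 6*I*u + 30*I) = (u^2 + 6*u*(1 - I) - 36*I)/(u^2 + u*(5 + 6*I) + 30*I)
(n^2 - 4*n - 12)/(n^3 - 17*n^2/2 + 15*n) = 2*(n + 2)/(n*(2*n - 5))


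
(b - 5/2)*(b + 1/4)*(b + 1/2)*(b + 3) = b^4 + 5*b^3/4 - 7*b^2 - 89*b/16 - 15/16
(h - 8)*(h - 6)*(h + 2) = h^3 - 12*h^2 + 20*h + 96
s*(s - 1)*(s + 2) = s^3 + s^2 - 2*s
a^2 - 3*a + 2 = (a - 2)*(a - 1)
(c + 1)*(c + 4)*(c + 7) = c^3 + 12*c^2 + 39*c + 28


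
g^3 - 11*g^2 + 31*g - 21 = (g - 7)*(g - 3)*(g - 1)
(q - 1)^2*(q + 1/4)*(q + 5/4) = q^4 - q^3/2 - 27*q^2/16 + 7*q/8 + 5/16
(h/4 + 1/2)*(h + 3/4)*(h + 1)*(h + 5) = h^4/4 + 35*h^3/16 + 23*h^2/4 + 91*h/16 + 15/8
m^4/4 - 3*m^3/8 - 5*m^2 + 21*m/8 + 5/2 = (m/4 + 1)*(m - 5)*(m - 1)*(m + 1/2)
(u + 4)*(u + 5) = u^2 + 9*u + 20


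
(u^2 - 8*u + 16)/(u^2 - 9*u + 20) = (u - 4)/(u - 5)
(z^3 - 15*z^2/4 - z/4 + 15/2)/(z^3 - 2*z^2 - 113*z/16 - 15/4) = 4*(z^2 - 5*z + 6)/(4*z^2 - 13*z - 12)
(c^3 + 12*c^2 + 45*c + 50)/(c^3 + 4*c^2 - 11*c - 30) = (c + 5)/(c - 3)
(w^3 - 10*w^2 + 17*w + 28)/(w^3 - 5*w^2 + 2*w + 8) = (w - 7)/(w - 2)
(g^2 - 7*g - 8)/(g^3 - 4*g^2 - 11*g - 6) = (g - 8)/(g^2 - 5*g - 6)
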